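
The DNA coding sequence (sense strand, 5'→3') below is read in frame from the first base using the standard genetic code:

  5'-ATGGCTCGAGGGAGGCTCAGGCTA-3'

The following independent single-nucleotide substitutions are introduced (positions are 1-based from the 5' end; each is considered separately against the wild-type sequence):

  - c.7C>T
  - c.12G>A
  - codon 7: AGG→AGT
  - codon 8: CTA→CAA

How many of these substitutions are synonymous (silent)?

Codon 3: CGA (Arg) → TGA (Stop) — nonsense.
Codon 4: GGG (Gly) → GGA (Gly) — synonymous.
Codon 7: AGG (Arg) → AGT (Ser) — missense.
Codon 8: CTA (Leu) → CAA (Gln) — missense.
Synonymous: 1 of 4.

1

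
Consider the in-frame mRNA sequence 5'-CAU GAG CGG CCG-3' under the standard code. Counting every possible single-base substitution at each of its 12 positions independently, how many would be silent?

9

Codon 1 (CAU, His): 1 synonymous substitution.
Codon 2 (GAG, Glu): 1 synonymous substitution.
Codon 3 (CGG, Arg): 4 synonymous substitutions.
Codon 4 (CCG, Pro): 3 synonymous substitutions.
Total: 1 + 1 + 4 + 3 = 9.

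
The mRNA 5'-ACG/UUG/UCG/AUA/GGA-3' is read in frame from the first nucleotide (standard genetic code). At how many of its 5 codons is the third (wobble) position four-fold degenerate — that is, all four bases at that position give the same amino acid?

3

Codon 1 ACG (Thr): third position 4-fold.
Codon 2 UUG (Leu): third position 2-fold.
Codon 3 UCG (Ser): third position 4-fold.
Codon 4 AUA (Ile): third position 3-fold.
Codon 5 GGA (Gly): third position 4-fold.
Four-fold degenerate third positions: 3.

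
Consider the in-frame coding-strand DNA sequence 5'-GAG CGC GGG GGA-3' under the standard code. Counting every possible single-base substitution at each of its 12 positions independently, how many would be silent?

Codon 1 (GAG, Glu): 1 synonymous substitution.
Codon 2 (CGC, Arg): 3 synonymous substitutions.
Codon 3 (GGG, Gly): 3 synonymous substitutions.
Codon 4 (GGA, Gly): 3 synonymous substitutions.
Total: 1 + 3 + 3 + 3 = 10.

10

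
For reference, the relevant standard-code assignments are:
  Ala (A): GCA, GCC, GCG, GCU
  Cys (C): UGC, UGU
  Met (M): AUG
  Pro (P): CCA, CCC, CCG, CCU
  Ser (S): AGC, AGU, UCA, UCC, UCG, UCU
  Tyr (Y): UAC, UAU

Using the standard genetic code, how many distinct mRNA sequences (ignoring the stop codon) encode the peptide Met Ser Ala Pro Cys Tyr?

384

Met: 1 codon.
Ser: 6 codons.
Ala: 4 codons.
Pro: 4 codons.
Cys: 2 codons.
Tyr: 2 codons.
1 × 6 × 4 × 4 × 2 × 2 = 384.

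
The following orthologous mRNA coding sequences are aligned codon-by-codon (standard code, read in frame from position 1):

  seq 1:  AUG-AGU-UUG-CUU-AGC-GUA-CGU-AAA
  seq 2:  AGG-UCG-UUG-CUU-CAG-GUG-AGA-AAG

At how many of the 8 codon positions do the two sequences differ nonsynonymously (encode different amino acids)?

Codon 1: AUG Met / AGG Arg — nonsynonymous.
Codon 2: AGU Ser / UCG Ser — synonymous.
Codon 3: UUG Leu / UUG Leu — identical.
Codon 4: CUU Leu / CUU Leu — identical.
Codon 5: AGC Ser / CAG Gln — nonsynonymous.
Codon 6: GUA Val / GUG Val — synonymous.
Codon 7: CGU Arg / AGA Arg — synonymous.
Codon 8: AAA Lys / AAG Lys — synonymous.
Nonsynonymous differences: 2.

2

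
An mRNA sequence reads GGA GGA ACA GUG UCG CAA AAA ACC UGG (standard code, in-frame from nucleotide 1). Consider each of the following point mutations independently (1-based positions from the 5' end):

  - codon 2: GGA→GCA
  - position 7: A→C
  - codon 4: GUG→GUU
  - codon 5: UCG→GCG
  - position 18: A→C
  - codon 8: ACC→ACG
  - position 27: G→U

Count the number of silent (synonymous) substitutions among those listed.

Codon 2: GGA (Gly) → GCA (Ala) — missense.
Codon 3: ACA (Thr) → CCA (Pro) — missense.
Codon 4: GUG (Val) → GUU (Val) — synonymous.
Codon 5: UCG (Ser) → GCG (Ala) — missense.
Codon 6: CAA (Gln) → CAC (His) — missense.
Codon 8: ACC (Thr) → ACG (Thr) — synonymous.
Codon 9: UGG (Trp) → UGU (Cys) — missense.
Synonymous: 2 of 7.

2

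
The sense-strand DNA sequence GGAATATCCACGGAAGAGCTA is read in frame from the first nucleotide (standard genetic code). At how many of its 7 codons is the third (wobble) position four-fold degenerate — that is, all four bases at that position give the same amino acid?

4

Codon 1 GGA (Gly): third position 4-fold.
Codon 2 ATA (Ile): third position 3-fold.
Codon 3 TCC (Ser): third position 4-fold.
Codon 4 ACG (Thr): third position 4-fold.
Codon 5 GAA (Glu): third position 2-fold.
Codon 6 GAG (Glu): third position 2-fold.
Codon 7 CTA (Leu): third position 4-fold.
Four-fold degenerate third positions: 4.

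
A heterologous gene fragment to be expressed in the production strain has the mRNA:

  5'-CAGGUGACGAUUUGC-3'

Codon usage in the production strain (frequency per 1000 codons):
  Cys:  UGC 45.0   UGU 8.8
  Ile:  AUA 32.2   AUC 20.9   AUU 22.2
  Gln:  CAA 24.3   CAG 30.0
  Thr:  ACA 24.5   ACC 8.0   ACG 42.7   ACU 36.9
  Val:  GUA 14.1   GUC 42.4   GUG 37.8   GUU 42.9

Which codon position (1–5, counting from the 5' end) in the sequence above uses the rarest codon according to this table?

4

Codon 1 CAG (Gln): 30.0 per 1000.
Codon 2 GUG (Val): 37.8 per 1000.
Codon 3 ACG (Thr): 42.7 per 1000.
Codon 4 AUU (Ile): 22.2 per 1000.
Codon 5 UGC (Cys): 45.0 per 1000.
Lowest frequency is 22.2 at codon 4.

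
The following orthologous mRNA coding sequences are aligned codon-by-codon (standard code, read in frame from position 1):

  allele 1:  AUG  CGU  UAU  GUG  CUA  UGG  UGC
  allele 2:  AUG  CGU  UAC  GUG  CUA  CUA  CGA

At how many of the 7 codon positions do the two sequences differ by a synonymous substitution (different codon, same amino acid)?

Codon 1: AUG Met / AUG Met — identical.
Codon 2: CGU Arg / CGU Arg — identical.
Codon 3: UAU Tyr / UAC Tyr — synonymous.
Codon 4: GUG Val / GUG Val — identical.
Codon 5: CUA Leu / CUA Leu — identical.
Codon 6: UGG Trp / CUA Leu — nonsynonymous.
Codon 7: UGC Cys / CGA Arg — nonsynonymous.
Synonymous differences: 1.

1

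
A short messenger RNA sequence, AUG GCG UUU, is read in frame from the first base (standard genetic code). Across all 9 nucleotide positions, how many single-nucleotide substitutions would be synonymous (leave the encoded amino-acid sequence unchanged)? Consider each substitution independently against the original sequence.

4

Codon 1 (AUG, Met): 0 synonymous substitutions.
Codon 2 (GCG, Ala): 3 synonymous substitutions.
Codon 3 (UUU, Phe): 1 synonymous substitution.
Total: 0 + 3 + 1 = 4.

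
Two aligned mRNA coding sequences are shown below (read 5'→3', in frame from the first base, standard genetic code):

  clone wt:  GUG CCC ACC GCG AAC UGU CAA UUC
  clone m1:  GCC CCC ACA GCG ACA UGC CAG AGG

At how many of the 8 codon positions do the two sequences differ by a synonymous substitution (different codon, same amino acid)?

Codon 1: GUG Val / GCC Ala — nonsynonymous.
Codon 2: CCC Pro / CCC Pro — identical.
Codon 3: ACC Thr / ACA Thr — synonymous.
Codon 4: GCG Ala / GCG Ala — identical.
Codon 5: AAC Asn / ACA Thr — nonsynonymous.
Codon 6: UGU Cys / UGC Cys — synonymous.
Codon 7: CAA Gln / CAG Gln — synonymous.
Codon 8: UUC Phe / AGG Arg — nonsynonymous.
Synonymous differences: 3.

3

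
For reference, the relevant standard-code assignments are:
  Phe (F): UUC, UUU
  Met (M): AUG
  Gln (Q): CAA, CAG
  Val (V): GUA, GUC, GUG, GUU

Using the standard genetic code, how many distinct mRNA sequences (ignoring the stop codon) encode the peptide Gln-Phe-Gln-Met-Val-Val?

Gln: 2 codons.
Phe: 2 codons.
Gln: 2 codons.
Met: 1 codon.
Val: 4 codons.
Val: 4 codons.
2 × 2 × 2 × 1 × 4 × 4 = 128.

128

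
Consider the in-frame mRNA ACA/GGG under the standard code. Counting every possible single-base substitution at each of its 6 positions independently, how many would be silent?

6

Codon 1 (ACA, Thr): 3 synonymous substitutions.
Codon 2 (GGG, Gly): 3 synonymous substitutions.
Total: 3 + 3 = 6.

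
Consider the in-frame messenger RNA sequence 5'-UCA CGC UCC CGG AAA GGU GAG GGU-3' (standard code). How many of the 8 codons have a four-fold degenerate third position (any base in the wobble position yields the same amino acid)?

Codon 1 UCA (Ser): third position 4-fold.
Codon 2 CGC (Arg): third position 4-fold.
Codon 3 UCC (Ser): third position 4-fold.
Codon 4 CGG (Arg): third position 4-fold.
Codon 5 AAA (Lys): third position 2-fold.
Codon 6 GGU (Gly): third position 4-fold.
Codon 7 GAG (Glu): third position 2-fold.
Codon 8 GGU (Gly): third position 4-fold.
Four-fold degenerate third positions: 6.

6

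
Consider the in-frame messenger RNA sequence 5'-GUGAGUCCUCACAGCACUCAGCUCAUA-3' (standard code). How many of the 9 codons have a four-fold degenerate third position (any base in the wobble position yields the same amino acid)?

Codon 1 GUG (Val): third position 4-fold.
Codon 2 AGU (Ser): third position 2-fold.
Codon 3 CCU (Pro): third position 4-fold.
Codon 4 CAC (His): third position 2-fold.
Codon 5 AGC (Ser): third position 2-fold.
Codon 6 ACU (Thr): third position 4-fold.
Codon 7 CAG (Gln): third position 2-fold.
Codon 8 CUC (Leu): third position 4-fold.
Codon 9 AUA (Ile): third position 3-fold.
Four-fold degenerate third positions: 4.

4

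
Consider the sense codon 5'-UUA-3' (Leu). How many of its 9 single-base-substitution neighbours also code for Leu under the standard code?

Position 1: CUA → 1 synonymous.
Position 2: none → 0 synonymous.
Position 3: UUG → 1 synonymous.
Total: 1 + 0 + 1 = 2.

2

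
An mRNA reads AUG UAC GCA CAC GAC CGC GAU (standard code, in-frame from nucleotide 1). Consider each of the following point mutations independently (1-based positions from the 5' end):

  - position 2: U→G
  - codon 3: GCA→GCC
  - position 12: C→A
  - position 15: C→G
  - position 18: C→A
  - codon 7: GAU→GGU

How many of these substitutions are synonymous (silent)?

2

Codon 1: AUG (Met) → AGG (Arg) — missense.
Codon 3: GCA (Ala) → GCC (Ala) — synonymous.
Codon 4: CAC (His) → CAA (Gln) — missense.
Codon 5: GAC (Asp) → GAG (Glu) — missense.
Codon 6: CGC (Arg) → CGA (Arg) — synonymous.
Codon 7: GAU (Asp) → GGU (Gly) — missense.
Synonymous: 2 of 6.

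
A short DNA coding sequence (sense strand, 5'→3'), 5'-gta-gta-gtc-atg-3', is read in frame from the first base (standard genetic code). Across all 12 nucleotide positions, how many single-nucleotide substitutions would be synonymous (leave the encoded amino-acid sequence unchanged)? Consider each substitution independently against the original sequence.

Codon 1 (GTA, Val): 3 synonymous substitutions.
Codon 2 (GTA, Val): 3 synonymous substitutions.
Codon 3 (GTC, Val): 3 synonymous substitutions.
Codon 4 (ATG, Met): 0 synonymous substitutions.
Total: 3 + 3 + 3 + 0 = 9.

9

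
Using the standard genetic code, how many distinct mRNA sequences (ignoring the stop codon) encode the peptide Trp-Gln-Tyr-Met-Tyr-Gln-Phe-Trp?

Trp: 1 codon.
Gln: 2 codons.
Tyr: 2 codons.
Met: 1 codon.
Tyr: 2 codons.
Gln: 2 codons.
Phe: 2 codons.
Trp: 1 codon.
1 × 2 × 2 × 1 × 2 × 2 × 2 × 1 = 32.

32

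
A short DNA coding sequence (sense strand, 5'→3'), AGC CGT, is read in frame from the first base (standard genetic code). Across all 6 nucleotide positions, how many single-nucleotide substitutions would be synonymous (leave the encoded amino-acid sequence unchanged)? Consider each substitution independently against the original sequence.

Codon 1 (AGC, Ser): 1 synonymous substitution.
Codon 2 (CGT, Arg): 3 synonymous substitutions.
Total: 1 + 3 = 4.

4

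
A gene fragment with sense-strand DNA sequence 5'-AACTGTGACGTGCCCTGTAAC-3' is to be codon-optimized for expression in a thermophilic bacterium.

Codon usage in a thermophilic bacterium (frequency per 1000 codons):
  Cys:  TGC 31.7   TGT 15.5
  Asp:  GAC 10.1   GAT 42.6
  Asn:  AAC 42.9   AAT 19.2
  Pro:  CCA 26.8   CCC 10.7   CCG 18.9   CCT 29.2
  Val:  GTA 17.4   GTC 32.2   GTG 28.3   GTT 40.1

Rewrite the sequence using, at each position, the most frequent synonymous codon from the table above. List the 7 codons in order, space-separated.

AAC TGC GAT GTT CCT TGC AAC

Codon 1 (Asn): best is AAC at 42.9.
Codon 2 (Cys): best is TGC at 31.7.
Codon 3 (Asp): best is GAT at 42.6.
Codon 4 (Val): best is GTT at 40.1.
Codon 5 (Pro): best is CCT at 29.2.
Codon 6 (Cys): best is TGC at 31.7.
Codon 7 (Asn): best is AAC at 42.9.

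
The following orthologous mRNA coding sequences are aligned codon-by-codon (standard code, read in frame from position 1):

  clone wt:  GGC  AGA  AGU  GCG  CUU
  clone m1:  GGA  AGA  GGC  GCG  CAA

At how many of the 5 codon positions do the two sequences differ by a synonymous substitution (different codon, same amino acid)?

1

Codon 1: GGC Gly / GGA Gly — synonymous.
Codon 2: AGA Arg / AGA Arg — identical.
Codon 3: AGU Ser / GGC Gly — nonsynonymous.
Codon 4: GCG Ala / GCG Ala — identical.
Codon 5: CUU Leu / CAA Gln — nonsynonymous.
Synonymous differences: 1.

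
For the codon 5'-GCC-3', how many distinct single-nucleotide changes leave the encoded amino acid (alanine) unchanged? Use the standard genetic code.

3

Position 1: none → 0 synonymous.
Position 2: none → 0 synonymous.
Position 3: GCU, GCA, GCG → 3 synonymous.
Total: 0 + 0 + 3 = 3.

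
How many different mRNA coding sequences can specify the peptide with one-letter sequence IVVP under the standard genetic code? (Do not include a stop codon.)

Ile: 3 codons.
Val: 4 codons.
Val: 4 codons.
Pro: 4 codons.
3 × 4 × 4 × 4 = 192.

192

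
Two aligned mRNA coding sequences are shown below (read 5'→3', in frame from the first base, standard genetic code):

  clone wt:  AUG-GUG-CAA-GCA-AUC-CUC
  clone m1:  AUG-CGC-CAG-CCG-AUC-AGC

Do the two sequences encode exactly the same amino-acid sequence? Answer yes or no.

Codon 1: AUG Met / AUG Met — identical.
Codon 2: GUG Val / CGC Arg — nonsynonymous.
Codon 3: CAA Gln / CAG Gln — synonymous.
Codon 4: GCA Ala / CCG Pro — nonsynonymous.
Codon 5: AUC Ile / AUC Ile — identical.
Codon 6: CUC Leu / AGC Ser — nonsynonymous.
Nonsynonymous differences: 3 → different protein.

no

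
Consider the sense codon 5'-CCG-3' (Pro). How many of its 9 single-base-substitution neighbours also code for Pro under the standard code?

Position 1: none → 0 synonymous.
Position 2: none → 0 synonymous.
Position 3: CCU, CCC, CCA → 3 synonymous.
Total: 0 + 0 + 3 = 3.

3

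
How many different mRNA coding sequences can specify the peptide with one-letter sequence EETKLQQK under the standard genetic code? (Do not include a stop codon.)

1536

Glu: 2 codons.
Glu: 2 codons.
Thr: 4 codons.
Lys: 2 codons.
Leu: 6 codons.
Gln: 2 codons.
Gln: 2 codons.
Lys: 2 codons.
2 × 2 × 4 × 2 × 6 × 2 × 2 × 2 = 1536.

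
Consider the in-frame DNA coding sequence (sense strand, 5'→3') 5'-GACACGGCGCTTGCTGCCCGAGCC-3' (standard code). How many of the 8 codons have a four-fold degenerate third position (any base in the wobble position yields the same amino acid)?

7

Codon 1 GAC (Asp): third position 2-fold.
Codon 2 ACG (Thr): third position 4-fold.
Codon 3 GCG (Ala): third position 4-fold.
Codon 4 CTT (Leu): third position 4-fold.
Codon 5 GCT (Ala): third position 4-fold.
Codon 6 GCC (Ala): third position 4-fold.
Codon 7 CGA (Arg): third position 4-fold.
Codon 8 GCC (Ala): third position 4-fold.
Four-fold degenerate third positions: 7.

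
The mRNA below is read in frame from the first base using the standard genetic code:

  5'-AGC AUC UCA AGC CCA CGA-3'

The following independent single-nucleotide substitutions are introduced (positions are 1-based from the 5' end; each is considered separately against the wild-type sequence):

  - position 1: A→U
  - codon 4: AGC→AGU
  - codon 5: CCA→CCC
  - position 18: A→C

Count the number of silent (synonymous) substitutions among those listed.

3

Codon 1: AGC (Ser) → UGC (Cys) — missense.
Codon 4: AGC (Ser) → AGU (Ser) — synonymous.
Codon 5: CCA (Pro) → CCC (Pro) — synonymous.
Codon 6: CGA (Arg) → CGC (Arg) — synonymous.
Synonymous: 3 of 4.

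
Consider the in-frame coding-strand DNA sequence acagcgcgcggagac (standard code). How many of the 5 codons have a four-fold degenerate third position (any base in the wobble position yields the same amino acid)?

Codon 1 ACA (Thr): third position 4-fold.
Codon 2 GCG (Ala): third position 4-fold.
Codon 3 CGC (Arg): third position 4-fold.
Codon 4 GGA (Gly): third position 4-fold.
Codon 5 GAC (Asp): third position 2-fold.
Four-fold degenerate third positions: 4.

4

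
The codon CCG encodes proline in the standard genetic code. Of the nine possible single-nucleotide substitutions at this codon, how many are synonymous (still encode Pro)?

Position 1: none → 0 synonymous.
Position 2: none → 0 synonymous.
Position 3: CCU, CCC, CCA → 3 synonymous.
Total: 0 + 0 + 3 = 3.

3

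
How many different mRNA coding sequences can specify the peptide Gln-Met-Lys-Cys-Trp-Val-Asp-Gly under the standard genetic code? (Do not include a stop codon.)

256

Gln: 2 codons.
Met: 1 codon.
Lys: 2 codons.
Cys: 2 codons.
Trp: 1 codon.
Val: 4 codons.
Asp: 2 codons.
Gly: 4 codons.
2 × 1 × 2 × 2 × 1 × 4 × 2 × 4 = 256.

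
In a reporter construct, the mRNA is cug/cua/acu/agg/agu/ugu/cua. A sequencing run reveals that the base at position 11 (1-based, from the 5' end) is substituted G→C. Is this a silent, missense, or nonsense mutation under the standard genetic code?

missense

Position 11 falls in codon 4: AGG → Arg.
After the substitution the codon is ACG → Thr.
Arg ≠ Thr, so this is a missense mutation.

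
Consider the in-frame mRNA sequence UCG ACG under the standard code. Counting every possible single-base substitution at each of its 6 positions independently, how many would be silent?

Codon 1 (UCG, Ser): 3 synonymous substitutions.
Codon 2 (ACG, Thr): 3 synonymous substitutions.
Total: 3 + 3 = 6.

6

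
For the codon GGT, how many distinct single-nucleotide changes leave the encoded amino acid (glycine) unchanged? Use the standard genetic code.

3

Position 1: none → 0 synonymous.
Position 2: none → 0 synonymous.
Position 3: GGC, GGA, GGG → 3 synonymous.
Total: 0 + 0 + 3 = 3.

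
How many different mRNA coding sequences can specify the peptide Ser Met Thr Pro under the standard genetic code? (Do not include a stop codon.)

Ser: 6 codons.
Met: 1 codon.
Thr: 4 codons.
Pro: 4 codons.
6 × 1 × 4 × 4 = 96.

96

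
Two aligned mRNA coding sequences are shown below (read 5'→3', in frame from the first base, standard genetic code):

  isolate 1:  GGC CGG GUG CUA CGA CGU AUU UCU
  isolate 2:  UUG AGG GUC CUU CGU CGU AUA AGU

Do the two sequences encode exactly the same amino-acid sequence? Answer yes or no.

no

Codon 1: GGC Gly / UUG Leu — nonsynonymous.
Codon 2: CGG Arg / AGG Arg — synonymous.
Codon 3: GUG Val / GUC Val — synonymous.
Codon 4: CUA Leu / CUU Leu — synonymous.
Codon 5: CGA Arg / CGU Arg — synonymous.
Codon 6: CGU Arg / CGU Arg — identical.
Codon 7: AUU Ile / AUA Ile — synonymous.
Codon 8: UCU Ser / AGU Ser — synonymous.
Nonsynonymous differences: 1 → different protein.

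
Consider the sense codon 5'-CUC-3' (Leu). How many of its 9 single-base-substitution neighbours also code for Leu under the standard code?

Position 1: none → 0 synonymous.
Position 2: none → 0 synonymous.
Position 3: CUU, CUA, CUG → 3 synonymous.
Total: 0 + 0 + 3 = 3.

3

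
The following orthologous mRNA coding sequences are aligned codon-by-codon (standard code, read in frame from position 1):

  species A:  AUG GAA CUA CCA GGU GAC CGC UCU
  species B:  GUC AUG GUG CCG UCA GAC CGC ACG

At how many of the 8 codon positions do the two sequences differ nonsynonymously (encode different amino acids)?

5

Codon 1: AUG Met / GUC Val — nonsynonymous.
Codon 2: GAA Glu / AUG Met — nonsynonymous.
Codon 3: CUA Leu / GUG Val — nonsynonymous.
Codon 4: CCA Pro / CCG Pro — synonymous.
Codon 5: GGU Gly / UCA Ser — nonsynonymous.
Codon 6: GAC Asp / GAC Asp — identical.
Codon 7: CGC Arg / CGC Arg — identical.
Codon 8: UCU Ser / ACG Thr — nonsynonymous.
Nonsynonymous differences: 5.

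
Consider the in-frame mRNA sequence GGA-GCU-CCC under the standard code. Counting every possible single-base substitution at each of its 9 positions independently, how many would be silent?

Codon 1 (GGA, Gly): 3 synonymous substitutions.
Codon 2 (GCU, Ala): 3 synonymous substitutions.
Codon 3 (CCC, Pro): 3 synonymous substitutions.
Total: 3 + 3 + 3 = 9.

9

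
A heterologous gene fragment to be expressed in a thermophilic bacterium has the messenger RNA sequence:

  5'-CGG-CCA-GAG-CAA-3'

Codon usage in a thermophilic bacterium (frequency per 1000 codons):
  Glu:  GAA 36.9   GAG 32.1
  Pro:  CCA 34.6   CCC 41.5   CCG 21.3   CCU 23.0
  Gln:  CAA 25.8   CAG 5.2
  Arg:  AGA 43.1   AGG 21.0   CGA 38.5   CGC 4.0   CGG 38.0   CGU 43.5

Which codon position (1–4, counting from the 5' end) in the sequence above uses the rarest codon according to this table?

Codon 1 CGG (Arg): 38.0 per 1000.
Codon 2 CCA (Pro): 34.6 per 1000.
Codon 3 GAG (Glu): 32.1 per 1000.
Codon 4 CAA (Gln): 25.8 per 1000.
Lowest frequency is 25.8 at codon 4.

4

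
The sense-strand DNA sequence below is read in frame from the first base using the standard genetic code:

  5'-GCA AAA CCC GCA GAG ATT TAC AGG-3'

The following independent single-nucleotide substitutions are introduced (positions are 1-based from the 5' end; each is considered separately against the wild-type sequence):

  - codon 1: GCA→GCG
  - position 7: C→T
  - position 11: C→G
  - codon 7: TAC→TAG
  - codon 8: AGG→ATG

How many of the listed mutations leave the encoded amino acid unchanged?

Codon 1: GCA (Ala) → GCG (Ala) — synonymous.
Codon 3: CCC (Pro) → TCC (Ser) — missense.
Codon 4: GCA (Ala) → GGA (Gly) — missense.
Codon 7: TAC (Tyr) → TAG (Stop) — nonsense.
Codon 8: AGG (Arg) → ATG (Met) — missense.
Synonymous: 1 of 5.

1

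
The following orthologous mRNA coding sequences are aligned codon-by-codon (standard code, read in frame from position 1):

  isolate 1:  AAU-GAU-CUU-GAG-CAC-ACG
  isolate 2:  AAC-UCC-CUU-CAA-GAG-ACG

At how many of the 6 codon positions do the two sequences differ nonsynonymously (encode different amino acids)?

Codon 1: AAU Asn / AAC Asn — synonymous.
Codon 2: GAU Asp / UCC Ser — nonsynonymous.
Codon 3: CUU Leu / CUU Leu — identical.
Codon 4: GAG Glu / CAA Gln — nonsynonymous.
Codon 5: CAC His / GAG Glu — nonsynonymous.
Codon 6: ACG Thr / ACG Thr — identical.
Nonsynonymous differences: 3.

3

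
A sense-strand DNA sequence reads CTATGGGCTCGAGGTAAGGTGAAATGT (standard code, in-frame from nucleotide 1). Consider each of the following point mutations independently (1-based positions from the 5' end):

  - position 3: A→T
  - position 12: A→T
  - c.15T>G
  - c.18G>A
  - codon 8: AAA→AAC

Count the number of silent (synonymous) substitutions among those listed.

Codon 1: CTA (Leu) → CTT (Leu) — synonymous.
Codon 4: CGA (Arg) → CGT (Arg) — synonymous.
Codon 5: GGT (Gly) → GGG (Gly) — synonymous.
Codon 6: AAG (Lys) → AAA (Lys) — synonymous.
Codon 8: AAA (Lys) → AAC (Asn) — missense.
Synonymous: 4 of 5.

4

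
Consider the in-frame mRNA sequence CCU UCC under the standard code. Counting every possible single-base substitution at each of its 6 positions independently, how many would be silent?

Codon 1 (CCU, Pro): 3 synonymous substitutions.
Codon 2 (UCC, Ser): 3 synonymous substitutions.
Total: 3 + 3 = 6.

6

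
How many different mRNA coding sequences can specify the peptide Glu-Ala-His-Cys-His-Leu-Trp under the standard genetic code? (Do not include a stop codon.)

384

Glu: 2 codons.
Ala: 4 codons.
His: 2 codons.
Cys: 2 codons.
His: 2 codons.
Leu: 6 codons.
Trp: 1 codon.
2 × 4 × 2 × 2 × 2 × 6 × 1 = 384.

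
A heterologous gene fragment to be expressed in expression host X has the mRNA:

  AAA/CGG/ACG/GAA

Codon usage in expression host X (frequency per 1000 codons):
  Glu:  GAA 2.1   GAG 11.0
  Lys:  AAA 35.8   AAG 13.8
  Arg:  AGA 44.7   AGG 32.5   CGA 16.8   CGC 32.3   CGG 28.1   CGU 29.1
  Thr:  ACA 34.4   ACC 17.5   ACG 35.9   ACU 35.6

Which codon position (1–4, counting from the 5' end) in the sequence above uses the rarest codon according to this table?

4

Codon 1 AAA (Lys): 35.8 per 1000.
Codon 2 CGG (Arg): 28.1 per 1000.
Codon 3 ACG (Thr): 35.9 per 1000.
Codon 4 GAA (Glu): 2.1 per 1000.
Lowest frequency is 2.1 at codon 4.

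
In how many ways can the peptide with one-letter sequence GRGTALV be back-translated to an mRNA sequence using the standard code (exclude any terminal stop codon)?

36864

Gly: 4 codons.
Arg: 6 codons.
Gly: 4 codons.
Thr: 4 codons.
Ala: 4 codons.
Leu: 6 codons.
Val: 4 codons.
4 × 6 × 4 × 4 × 4 × 6 × 4 = 36864.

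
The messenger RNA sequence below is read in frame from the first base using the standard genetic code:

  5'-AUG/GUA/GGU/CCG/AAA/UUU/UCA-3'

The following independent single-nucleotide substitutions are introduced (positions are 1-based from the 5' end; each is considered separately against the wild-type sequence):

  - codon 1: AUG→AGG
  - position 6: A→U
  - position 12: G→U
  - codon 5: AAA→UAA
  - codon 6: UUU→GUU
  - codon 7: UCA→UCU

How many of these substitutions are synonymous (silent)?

Codon 1: AUG (Met) → AGG (Arg) — missense.
Codon 2: GUA (Val) → GUU (Val) — synonymous.
Codon 4: CCG (Pro) → CCU (Pro) — synonymous.
Codon 5: AAA (Lys) → UAA (Stop) — nonsense.
Codon 6: UUU (Phe) → GUU (Val) — missense.
Codon 7: UCA (Ser) → UCU (Ser) — synonymous.
Synonymous: 3 of 6.

3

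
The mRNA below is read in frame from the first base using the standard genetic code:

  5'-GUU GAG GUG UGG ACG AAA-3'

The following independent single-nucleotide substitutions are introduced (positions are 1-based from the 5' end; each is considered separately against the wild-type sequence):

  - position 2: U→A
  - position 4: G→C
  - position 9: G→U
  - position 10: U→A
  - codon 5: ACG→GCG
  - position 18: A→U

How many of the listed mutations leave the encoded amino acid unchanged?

1

Codon 1: GUU (Val) → GAU (Asp) — missense.
Codon 2: GAG (Glu) → CAG (Gln) — missense.
Codon 3: GUG (Val) → GUU (Val) — synonymous.
Codon 4: UGG (Trp) → AGG (Arg) — missense.
Codon 5: ACG (Thr) → GCG (Ala) — missense.
Codon 6: AAA (Lys) → AAU (Asn) — missense.
Synonymous: 1 of 6.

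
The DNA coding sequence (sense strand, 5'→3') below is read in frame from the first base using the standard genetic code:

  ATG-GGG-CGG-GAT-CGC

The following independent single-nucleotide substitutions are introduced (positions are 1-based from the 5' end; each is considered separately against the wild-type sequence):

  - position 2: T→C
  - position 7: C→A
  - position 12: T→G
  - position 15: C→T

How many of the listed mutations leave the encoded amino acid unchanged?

Codon 1: ATG (Met) → ACG (Thr) — missense.
Codon 3: CGG (Arg) → AGG (Arg) — synonymous.
Codon 4: GAT (Asp) → GAG (Glu) — missense.
Codon 5: CGC (Arg) → CGT (Arg) — synonymous.
Synonymous: 2 of 4.

2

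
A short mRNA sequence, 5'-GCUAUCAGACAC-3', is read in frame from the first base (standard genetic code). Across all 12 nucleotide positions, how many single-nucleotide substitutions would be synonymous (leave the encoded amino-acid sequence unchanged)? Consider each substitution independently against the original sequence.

8

Codon 1 (GCU, Ala): 3 synonymous substitutions.
Codon 2 (AUC, Ile): 2 synonymous substitutions.
Codon 3 (AGA, Arg): 2 synonymous substitutions.
Codon 4 (CAC, His): 1 synonymous substitution.
Total: 3 + 2 + 2 + 1 = 8.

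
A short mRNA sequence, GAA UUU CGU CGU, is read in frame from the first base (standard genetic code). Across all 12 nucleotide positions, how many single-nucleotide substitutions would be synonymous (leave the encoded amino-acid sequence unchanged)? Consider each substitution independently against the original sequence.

8

Codon 1 (GAA, Glu): 1 synonymous substitution.
Codon 2 (UUU, Phe): 1 synonymous substitution.
Codon 3 (CGU, Arg): 3 synonymous substitutions.
Codon 4 (CGU, Arg): 3 synonymous substitutions.
Total: 1 + 1 + 3 + 3 = 8.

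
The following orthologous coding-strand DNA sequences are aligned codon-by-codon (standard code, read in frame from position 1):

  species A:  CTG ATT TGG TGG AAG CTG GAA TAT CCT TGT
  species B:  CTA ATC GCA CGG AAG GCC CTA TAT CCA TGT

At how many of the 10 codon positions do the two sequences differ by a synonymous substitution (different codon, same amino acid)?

3

Codon 1: CTG Leu / CTA Leu — synonymous.
Codon 2: ATT Ile / ATC Ile — synonymous.
Codon 3: TGG Trp / GCA Ala — nonsynonymous.
Codon 4: TGG Trp / CGG Arg — nonsynonymous.
Codon 5: AAG Lys / AAG Lys — identical.
Codon 6: CTG Leu / GCC Ala — nonsynonymous.
Codon 7: GAA Glu / CTA Leu — nonsynonymous.
Codon 8: TAT Tyr / TAT Tyr — identical.
Codon 9: CCT Pro / CCA Pro — synonymous.
Codon 10: TGT Cys / TGT Cys — identical.
Synonymous differences: 3.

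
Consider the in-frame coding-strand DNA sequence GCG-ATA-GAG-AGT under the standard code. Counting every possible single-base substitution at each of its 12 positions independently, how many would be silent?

7

Codon 1 (GCG, Ala): 3 synonymous substitutions.
Codon 2 (ATA, Ile): 2 synonymous substitutions.
Codon 3 (GAG, Glu): 1 synonymous substitution.
Codon 4 (AGT, Ser): 1 synonymous substitution.
Total: 3 + 2 + 1 + 1 = 7.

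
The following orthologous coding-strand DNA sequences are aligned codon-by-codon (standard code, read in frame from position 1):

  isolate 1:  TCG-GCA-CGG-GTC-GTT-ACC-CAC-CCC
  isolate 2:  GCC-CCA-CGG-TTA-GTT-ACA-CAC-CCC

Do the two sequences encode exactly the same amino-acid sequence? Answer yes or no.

Codon 1: TCG Ser / GCC Ala — nonsynonymous.
Codon 2: GCA Ala / CCA Pro — nonsynonymous.
Codon 3: CGG Arg / CGG Arg — identical.
Codon 4: GTC Val / TTA Leu — nonsynonymous.
Codon 5: GTT Val / GTT Val — identical.
Codon 6: ACC Thr / ACA Thr — synonymous.
Codon 7: CAC His / CAC His — identical.
Codon 8: CCC Pro / CCC Pro — identical.
Nonsynonymous differences: 3 → different protein.

no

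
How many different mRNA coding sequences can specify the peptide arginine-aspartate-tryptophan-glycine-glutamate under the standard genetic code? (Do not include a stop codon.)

Arg: 6 codons.
Asp: 2 codons.
Trp: 1 codon.
Gly: 4 codons.
Glu: 2 codons.
6 × 2 × 1 × 4 × 2 = 96.

96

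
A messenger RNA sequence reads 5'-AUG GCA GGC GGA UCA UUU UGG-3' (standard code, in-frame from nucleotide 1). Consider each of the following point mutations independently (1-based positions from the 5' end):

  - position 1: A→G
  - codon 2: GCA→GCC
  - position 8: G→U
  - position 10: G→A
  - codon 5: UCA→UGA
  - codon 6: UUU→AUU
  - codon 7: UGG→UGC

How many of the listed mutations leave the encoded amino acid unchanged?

Codon 1: AUG (Met) → GUG (Val) — missense.
Codon 2: GCA (Ala) → GCC (Ala) — synonymous.
Codon 3: GGC (Gly) → GUC (Val) — missense.
Codon 4: GGA (Gly) → AGA (Arg) — missense.
Codon 5: UCA (Ser) → UGA (Stop) — nonsense.
Codon 6: UUU (Phe) → AUU (Ile) — missense.
Codon 7: UGG (Trp) → UGC (Cys) — missense.
Synonymous: 1 of 7.

1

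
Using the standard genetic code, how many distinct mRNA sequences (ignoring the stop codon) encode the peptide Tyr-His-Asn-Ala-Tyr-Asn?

Tyr: 2 codons.
His: 2 codons.
Asn: 2 codons.
Ala: 4 codons.
Tyr: 2 codons.
Asn: 2 codons.
2 × 2 × 2 × 4 × 2 × 2 = 128.

128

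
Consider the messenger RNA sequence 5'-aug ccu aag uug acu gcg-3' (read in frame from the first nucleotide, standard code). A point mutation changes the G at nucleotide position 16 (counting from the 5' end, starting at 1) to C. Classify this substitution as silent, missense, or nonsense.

Position 16 falls in codon 6: GCG → Ala.
After the substitution the codon is CCG → Pro.
Ala ≠ Pro, so this is a missense mutation.

missense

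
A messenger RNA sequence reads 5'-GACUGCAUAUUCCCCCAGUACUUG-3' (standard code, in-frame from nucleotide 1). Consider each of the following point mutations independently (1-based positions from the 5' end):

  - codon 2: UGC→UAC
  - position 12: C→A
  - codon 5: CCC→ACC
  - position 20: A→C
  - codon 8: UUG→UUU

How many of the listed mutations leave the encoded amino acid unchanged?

Codon 2: UGC (Cys) → UAC (Tyr) — missense.
Codon 4: UUC (Phe) → UUA (Leu) — missense.
Codon 5: CCC (Pro) → ACC (Thr) — missense.
Codon 7: UAC (Tyr) → UCC (Ser) — missense.
Codon 8: UUG (Leu) → UUU (Phe) — missense.
Synonymous: 0 of 5.

0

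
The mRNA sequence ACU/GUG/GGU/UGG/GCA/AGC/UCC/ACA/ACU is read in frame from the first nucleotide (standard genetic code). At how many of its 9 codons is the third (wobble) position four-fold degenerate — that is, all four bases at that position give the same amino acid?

7

Codon 1 ACU (Thr): third position 4-fold.
Codon 2 GUG (Val): third position 4-fold.
Codon 3 GGU (Gly): third position 4-fold.
Codon 4 UGG (Trp): third position 1-fold.
Codon 5 GCA (Ala): third position 4-fold.
Codon 6 AGC (Ser): third position 2-fold.
Codon 7 UCC (Ser): third position 4-fold.
Codon 8 ACA (Thr): third position 4-fold.
Codon 9 ACU (Thr): third position 4-fold.
Four-fold degenerate third positions: 7.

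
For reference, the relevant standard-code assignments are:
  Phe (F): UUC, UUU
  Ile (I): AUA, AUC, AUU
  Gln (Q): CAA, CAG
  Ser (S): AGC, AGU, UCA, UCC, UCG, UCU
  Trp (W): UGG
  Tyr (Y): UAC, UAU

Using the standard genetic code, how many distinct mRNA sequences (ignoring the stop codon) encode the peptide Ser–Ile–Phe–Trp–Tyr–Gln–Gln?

288

Ser: 6 codons.
Ile: 3 codons.
Phe: 2 codons.
Trp: 1 codon.
Tyr: 2 codons.
Gln: 2 codons.
Gln: 2 codons.
6 × 3 × 2 × 1 × 2 × 2 × 2 = 288.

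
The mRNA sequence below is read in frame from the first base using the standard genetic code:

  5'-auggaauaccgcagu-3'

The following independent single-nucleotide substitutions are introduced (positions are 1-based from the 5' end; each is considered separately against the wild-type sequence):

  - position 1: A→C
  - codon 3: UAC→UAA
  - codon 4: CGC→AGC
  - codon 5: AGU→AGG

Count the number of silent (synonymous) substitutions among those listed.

0

Codon 1: AUG (Met) → CUG (Leu) — missense.
Codon 3: UAC (Tyr) → UAA (Stop) — nonsense.
Codon 4: CGC (Arg) → AGC (Ser) — missense.
Codon 5: AGU (Ser) → AGG (Arg) — missense.
Synonymous: 0 of 4.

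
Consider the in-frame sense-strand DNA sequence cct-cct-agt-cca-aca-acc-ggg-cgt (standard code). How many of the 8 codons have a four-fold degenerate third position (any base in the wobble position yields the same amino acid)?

7

Codon 1 CCT (Pro): third position 4-fold.
Codon 2 CCT (Pro): third position 4-fold.
Codon 3 AGT (Ser): third position 2-fold.
Codon 4 CCA (Pro): third position 4-fold.
Codon 5 ACA (Thr): third position 4-fold.
Codon 6 ACC (Thr): third position 4-fold.
Codon 7 GGG (Gly): third position 4-fold.
Codon 8 CGT (Arg): third position 4-fold.
Four-fold degenerate third positions: 7.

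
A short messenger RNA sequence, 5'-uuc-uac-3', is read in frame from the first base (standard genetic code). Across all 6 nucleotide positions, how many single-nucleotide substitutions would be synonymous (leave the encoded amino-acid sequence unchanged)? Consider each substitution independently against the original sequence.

2

Codon 1 (UUC, Phe): 1 synonymous substitution.
Codon 2 (UAC, Tyr): 1 synonymous substitution.
Total: 1 + 1 = 2.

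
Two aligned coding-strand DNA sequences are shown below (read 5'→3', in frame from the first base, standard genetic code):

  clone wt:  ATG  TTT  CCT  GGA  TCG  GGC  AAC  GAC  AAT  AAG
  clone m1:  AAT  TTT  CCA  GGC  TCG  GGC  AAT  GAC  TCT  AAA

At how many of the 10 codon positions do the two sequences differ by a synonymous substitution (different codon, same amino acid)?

Codon 1: ATG Met / AAT Asn — nonsynonymous.
Codon 2: TTT Phe / TTT Phe — identical.
Codon 3: CCT Pro / CCA Pro — synonymous.
Codon 4: GGA Gly / GGC Gly — synonymous.
Codon 5: TCG Ser / TCG Ser — identical.
Codon 6: GGC Gly / GGC Gly — identical.
Codon 7: AAC Asn / AAT Asn — synonymous.
Codon 8: GAC Asp / GAC Asp — identical.
Codon 9: AAT Asn / TCT Ser — nonsynonymous.
Codon 10: AAG Lys / AAA Lys — synonymous.
Synonymous differences: 4.

4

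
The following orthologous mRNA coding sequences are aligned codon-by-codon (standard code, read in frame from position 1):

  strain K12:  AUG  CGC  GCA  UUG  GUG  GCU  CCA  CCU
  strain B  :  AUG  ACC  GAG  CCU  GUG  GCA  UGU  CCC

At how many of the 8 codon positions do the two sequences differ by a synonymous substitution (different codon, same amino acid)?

Codon 1: AUG Met / AUG Met — identical.
Codon 2: CGC Arg / ACC Thr — nonsynonymous.
Codon 3: GCA Ala / GAG Glu — nonsynonymous.
Codon 4: UUG Leu / CCU Pro — nonsynonymous.
Codon 5: GUG Val / GUG Val — identical.
Codon 6: GCU Ala / GCA Ala — synonymous.
Codon 7: CCA Pro / UGU Cys — nonsynonymous.
Codon 8: CCU Pro / CCC Pro — synonymous.
Synonymous differences: 2.

2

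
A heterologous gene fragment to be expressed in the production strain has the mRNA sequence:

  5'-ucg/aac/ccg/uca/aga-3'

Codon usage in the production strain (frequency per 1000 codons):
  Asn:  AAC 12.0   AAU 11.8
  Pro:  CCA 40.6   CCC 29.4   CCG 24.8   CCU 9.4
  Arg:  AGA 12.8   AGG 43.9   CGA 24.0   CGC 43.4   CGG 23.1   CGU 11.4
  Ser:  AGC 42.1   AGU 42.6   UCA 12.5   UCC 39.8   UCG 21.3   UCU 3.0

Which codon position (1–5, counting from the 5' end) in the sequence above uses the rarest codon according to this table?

Codon 1 UCG (Ser): 21.3 per 1000.
Codon 2 AAC (Asn): 12.0 per 1000.
Codon 3 CCG (Pro): 24.8 per 1000.
Codon 4 UCA (Ser): 12.5 per 1000.
Codon 5 AGA (Arg): 12.8 per 1000.
Lowest frequency is 12.0 at codon 2.

2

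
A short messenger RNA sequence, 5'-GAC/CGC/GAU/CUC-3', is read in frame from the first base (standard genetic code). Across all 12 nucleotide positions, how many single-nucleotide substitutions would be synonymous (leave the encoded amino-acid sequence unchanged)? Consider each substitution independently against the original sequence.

8

Codon 1 (GAC, Asp): 1 synonymous substitution.
Codon 2 (CGC, Arg): 3 synonymous substitutions.
Codon 3 (GAU, Asp): 1 synonymous substitution.
Codon 4 (CUC, Leu): 3 synonymous substitutions.
Total: 1 + 3 + 1 + 3 = 8.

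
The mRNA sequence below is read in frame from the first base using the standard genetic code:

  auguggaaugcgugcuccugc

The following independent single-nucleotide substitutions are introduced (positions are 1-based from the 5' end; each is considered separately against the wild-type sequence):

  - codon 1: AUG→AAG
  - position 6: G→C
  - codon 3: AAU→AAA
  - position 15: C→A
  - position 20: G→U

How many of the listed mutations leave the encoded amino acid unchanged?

0

Codon 1: AUG (Met) → AAG (Lys) — missense.
Codon 2: UGG (Trp) → UGC (Cys) — missense.
Codon 3: AAU (Asn) → AAA (Lys) — missense.
Codon 5: UGC (Cys) → UGA (Stop) — nonsense.
Codon 7: UGC (Cys) → UUC (Phe) — missense.
Synonymous: 0 of 5.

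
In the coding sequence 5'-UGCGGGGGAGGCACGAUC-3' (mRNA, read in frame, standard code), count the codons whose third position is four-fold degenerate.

Codon 1 UGC (Cys): third position 2-fold.
Codon 2 GGG (Gly): third position 4-fold.
Codon 3 GGA (Gly): third position 4-fold.
Codon 4 GGC (Gly): third position 4-fold.
Codon 5 ACG (Thr): third position 4-fold.
Codon 6 AUC (Ile): third position 3-fold.
Four-fold degenerate third positions: 4.

4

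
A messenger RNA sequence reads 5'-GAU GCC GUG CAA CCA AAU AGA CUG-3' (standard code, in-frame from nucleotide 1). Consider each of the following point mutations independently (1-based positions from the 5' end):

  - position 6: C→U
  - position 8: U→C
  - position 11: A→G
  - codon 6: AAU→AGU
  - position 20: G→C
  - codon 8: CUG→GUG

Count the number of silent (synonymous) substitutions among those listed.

1

Codon 2: GCC (Ala) → GCU (Ala) — synonymous.
Codon 3: GUG (Val) → GCG (Ala) — missense.
Codon 4: CAA (Gln) → CGA (Arg) — missense.
Codon 6: AAU (Asn) → AGU (Ser) — missense.
Codon 7: AGA (Arg) → ACA (Thr) — missense.
Codon 8: CUG (Leu) → GUG (Val) — missense.
Synonymous: 1 of 6.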